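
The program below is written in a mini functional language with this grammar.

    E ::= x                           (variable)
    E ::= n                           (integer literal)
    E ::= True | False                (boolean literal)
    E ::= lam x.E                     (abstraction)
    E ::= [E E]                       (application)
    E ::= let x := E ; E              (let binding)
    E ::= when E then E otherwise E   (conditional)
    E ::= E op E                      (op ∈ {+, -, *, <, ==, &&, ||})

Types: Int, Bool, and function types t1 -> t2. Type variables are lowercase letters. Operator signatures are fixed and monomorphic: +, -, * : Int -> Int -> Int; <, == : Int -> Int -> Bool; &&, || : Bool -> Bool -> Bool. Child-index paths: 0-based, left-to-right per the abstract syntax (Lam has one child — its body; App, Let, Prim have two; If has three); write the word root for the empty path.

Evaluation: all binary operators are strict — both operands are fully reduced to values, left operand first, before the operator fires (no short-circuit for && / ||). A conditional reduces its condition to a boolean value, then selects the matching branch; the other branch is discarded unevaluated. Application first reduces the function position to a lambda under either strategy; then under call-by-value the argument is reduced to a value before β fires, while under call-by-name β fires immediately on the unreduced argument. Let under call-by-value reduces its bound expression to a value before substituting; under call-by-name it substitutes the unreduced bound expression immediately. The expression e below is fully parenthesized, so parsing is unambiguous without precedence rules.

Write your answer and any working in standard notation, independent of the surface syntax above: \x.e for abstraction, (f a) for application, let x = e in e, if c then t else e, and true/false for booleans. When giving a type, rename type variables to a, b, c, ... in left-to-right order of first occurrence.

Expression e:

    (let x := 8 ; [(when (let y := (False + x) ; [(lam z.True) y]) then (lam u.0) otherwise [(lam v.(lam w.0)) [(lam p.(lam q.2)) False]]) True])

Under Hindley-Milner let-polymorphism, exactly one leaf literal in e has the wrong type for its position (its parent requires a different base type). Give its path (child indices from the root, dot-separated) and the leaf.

Answer: 1.0.0.0.0 : false

Derivation:
let x : Int
  unify Bool ~ Int
  FAIL: mismatch Bool ~ Int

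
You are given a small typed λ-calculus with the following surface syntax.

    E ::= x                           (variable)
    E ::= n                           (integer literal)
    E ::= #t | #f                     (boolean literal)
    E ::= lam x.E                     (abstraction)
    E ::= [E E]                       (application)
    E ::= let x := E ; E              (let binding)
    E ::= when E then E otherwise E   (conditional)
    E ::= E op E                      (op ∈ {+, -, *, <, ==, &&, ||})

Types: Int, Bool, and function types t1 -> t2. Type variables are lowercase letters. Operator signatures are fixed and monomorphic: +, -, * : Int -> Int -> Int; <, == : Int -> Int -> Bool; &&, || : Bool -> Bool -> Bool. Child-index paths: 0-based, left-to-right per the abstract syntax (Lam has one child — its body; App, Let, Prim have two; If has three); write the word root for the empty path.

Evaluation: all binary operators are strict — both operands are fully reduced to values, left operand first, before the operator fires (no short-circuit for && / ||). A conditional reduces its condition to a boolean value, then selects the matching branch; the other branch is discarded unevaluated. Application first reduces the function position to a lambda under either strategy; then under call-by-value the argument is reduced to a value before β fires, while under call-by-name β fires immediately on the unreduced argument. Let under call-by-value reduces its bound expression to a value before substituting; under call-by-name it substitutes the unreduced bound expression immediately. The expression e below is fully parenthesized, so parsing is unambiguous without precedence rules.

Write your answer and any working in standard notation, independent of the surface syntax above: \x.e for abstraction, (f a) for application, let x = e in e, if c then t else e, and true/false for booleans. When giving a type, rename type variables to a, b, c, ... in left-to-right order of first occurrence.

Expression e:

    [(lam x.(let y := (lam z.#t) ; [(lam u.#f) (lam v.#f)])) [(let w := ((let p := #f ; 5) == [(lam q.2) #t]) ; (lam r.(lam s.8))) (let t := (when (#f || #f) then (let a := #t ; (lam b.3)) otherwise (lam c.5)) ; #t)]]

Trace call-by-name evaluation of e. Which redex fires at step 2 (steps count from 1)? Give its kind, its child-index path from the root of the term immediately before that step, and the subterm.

Derivation:
step 0: ((\x.(let y = (\z.true) in ((\u.false) (\v.false)))) ((let w = ((let p = false in 5) == ((\q.2) true)) in (\r.(\s.8))) (let t = (if (false || false) then (let a = true in (\b.3)) else (\c.5)) in true)))
step 1: [beta@root] (let y = (\z.true) in ((\u.false) (\v.false)))
step 2: [let@root] ((\u.false) (\v.false))

Answer: let at root : (let y = (\z.true) in ((\u.false) (\v.false)))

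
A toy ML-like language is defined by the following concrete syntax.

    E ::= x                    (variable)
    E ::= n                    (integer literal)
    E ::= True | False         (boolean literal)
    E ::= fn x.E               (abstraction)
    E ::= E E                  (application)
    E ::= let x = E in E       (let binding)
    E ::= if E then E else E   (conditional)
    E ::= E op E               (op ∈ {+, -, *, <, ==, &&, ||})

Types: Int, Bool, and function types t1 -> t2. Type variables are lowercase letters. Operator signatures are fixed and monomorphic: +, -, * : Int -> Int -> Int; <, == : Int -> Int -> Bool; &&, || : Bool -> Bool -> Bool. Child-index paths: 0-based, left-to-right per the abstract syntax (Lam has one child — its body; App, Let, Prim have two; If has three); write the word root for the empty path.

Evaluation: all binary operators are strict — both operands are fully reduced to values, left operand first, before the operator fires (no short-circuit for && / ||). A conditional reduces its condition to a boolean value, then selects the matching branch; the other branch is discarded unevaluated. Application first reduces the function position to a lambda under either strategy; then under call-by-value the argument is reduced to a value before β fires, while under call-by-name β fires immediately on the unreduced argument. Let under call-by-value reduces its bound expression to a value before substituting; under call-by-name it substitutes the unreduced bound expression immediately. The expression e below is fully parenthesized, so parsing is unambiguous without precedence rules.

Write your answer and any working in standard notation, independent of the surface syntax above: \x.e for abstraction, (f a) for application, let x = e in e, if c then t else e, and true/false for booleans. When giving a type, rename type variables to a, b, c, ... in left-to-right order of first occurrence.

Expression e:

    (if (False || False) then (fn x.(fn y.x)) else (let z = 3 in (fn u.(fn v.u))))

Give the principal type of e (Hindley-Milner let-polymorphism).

Answer: a -> b -> a

Trace:
  unify Bool ~ Bool
  unify Bool ~ Bool
  unify Bool ~ Bool
x : a
\y._ : b -> a
\x._ : a -> b -> a
let z : Int
u : c
\v._ : d -> c
\u._ : c -> d -> c
  unify a -> b -> a ~ c -> d -> c
  unify a ~ c
  unify b -> c ~ d -> c
  unify b ~ d
  unify c ~ c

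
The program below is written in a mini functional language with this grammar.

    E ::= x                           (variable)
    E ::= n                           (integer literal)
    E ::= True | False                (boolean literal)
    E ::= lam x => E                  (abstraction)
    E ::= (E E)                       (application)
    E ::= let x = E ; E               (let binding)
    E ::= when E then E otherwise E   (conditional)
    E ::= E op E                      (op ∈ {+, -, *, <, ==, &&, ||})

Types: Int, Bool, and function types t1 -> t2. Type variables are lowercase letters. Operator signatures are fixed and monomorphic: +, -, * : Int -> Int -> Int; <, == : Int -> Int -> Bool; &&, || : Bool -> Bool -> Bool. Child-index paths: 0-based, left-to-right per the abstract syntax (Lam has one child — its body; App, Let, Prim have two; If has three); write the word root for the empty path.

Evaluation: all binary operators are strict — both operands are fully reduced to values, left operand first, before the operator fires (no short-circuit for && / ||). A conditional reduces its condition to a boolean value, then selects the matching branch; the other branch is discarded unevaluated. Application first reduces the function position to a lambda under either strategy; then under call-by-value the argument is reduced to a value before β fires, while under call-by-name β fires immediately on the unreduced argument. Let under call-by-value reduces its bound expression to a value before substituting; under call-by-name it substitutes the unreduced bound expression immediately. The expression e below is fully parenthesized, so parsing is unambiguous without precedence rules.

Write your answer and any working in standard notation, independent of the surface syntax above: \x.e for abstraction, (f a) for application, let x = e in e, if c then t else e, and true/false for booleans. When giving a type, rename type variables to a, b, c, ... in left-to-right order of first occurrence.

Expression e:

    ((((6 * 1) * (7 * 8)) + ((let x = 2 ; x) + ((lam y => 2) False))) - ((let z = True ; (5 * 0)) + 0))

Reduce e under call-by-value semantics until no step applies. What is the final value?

Answer: 340

Trace:
step 0: ((((6 * 1) * (7 * 8)) + ((let x = 2 in x) + ((\y.2) false))) - ((let z = true in (5 * 0)) + 0))
step 1: [delta@0.0.0] (((6 * (7 * 8)) + ((let x = 2 in x) + ((\y.2) false))) - ((let z = true in (5 * 0)) + 0))
step 2: [delta@0.0.1] (((6 * 56) + ((let x = 2 in x) + ((\y.2) false))) - ((let z = true in (5 * 0)) + 0))
step 3: [delta@0.0] ((336 + ((let x = 2 in x) + ((\y.2) false))) - ((let z = true in (5 * 0)) + 0))
step 4: [let@0.1.0] ((336 + (2 + ((\y.2) false))) - ((let z = true in (5 * 0)) + 0))
step 5: [beta@0.1.1] ((336 + (2 + 2)) - ((let z = true in (5 * 0)) + 0))
step 6: [delta@0.1] ((336 + 4) - ((let z = true in (5 * 0)) + 0))
step 7: [delta@0] (340 - ((let z = true in (5 * 0)) + 0))
step 8: [let@1.0] (340 - ((5 * 0) + 0))
step 9: [delta@1.0] (340 - (0 + 0))
step 10: [delta@1] (340 - 0)
step 11: [delta@root] 340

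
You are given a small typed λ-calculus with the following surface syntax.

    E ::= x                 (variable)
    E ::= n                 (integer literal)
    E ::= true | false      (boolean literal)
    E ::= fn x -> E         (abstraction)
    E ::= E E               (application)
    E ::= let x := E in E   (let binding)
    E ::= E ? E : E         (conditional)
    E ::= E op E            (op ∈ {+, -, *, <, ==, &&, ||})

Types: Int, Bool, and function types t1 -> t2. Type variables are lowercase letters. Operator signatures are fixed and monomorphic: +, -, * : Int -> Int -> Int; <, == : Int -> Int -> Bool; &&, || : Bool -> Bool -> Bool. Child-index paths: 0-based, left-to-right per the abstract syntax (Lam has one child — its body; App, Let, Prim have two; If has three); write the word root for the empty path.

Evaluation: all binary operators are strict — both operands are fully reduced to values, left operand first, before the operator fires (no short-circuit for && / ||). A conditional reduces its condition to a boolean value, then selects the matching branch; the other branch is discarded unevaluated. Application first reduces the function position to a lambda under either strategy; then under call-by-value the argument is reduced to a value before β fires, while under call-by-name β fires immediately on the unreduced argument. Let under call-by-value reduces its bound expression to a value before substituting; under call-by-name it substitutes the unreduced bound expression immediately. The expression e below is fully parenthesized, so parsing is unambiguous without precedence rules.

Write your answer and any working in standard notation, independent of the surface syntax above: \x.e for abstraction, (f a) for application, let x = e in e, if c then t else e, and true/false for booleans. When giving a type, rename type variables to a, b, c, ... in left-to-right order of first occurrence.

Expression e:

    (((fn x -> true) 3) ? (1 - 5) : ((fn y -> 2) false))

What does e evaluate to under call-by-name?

Derivation:
step 0: (if ((\x.true) 3) then (1 - 5) else ((\y.2) false))
step 1: [beta@0] (if true then (1 - 5) else ((\y.2) false))
step 2: [if@root] (1 - 5)
step 3: [delta@root] -4

Answer: -4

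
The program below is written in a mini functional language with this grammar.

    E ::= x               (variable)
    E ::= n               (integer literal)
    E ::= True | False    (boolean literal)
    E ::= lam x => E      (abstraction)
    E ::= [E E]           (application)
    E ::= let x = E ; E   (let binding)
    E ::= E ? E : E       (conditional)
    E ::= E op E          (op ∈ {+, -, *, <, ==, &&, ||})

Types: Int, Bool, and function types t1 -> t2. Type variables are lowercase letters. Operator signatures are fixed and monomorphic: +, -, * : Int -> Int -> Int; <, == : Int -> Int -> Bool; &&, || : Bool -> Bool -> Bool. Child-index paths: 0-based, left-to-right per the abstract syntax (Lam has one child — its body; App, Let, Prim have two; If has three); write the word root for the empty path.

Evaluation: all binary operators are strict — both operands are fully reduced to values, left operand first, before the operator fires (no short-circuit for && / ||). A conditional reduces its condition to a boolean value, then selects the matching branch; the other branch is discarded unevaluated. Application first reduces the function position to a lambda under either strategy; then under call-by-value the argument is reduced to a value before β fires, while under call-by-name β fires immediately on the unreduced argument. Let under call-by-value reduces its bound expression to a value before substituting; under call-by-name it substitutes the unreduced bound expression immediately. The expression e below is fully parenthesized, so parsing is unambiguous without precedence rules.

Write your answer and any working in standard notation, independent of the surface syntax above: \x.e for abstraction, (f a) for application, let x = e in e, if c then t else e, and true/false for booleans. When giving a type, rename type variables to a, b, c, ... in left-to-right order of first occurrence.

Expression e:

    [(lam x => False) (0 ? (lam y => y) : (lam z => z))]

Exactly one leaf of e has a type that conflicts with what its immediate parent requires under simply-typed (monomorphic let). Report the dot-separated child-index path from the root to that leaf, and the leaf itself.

Derivation:
\x._ : a -> Bool
  unify Int ~ Bool
  FAIL: mismatch Int ~ Bool

Answer: 1.0 : 0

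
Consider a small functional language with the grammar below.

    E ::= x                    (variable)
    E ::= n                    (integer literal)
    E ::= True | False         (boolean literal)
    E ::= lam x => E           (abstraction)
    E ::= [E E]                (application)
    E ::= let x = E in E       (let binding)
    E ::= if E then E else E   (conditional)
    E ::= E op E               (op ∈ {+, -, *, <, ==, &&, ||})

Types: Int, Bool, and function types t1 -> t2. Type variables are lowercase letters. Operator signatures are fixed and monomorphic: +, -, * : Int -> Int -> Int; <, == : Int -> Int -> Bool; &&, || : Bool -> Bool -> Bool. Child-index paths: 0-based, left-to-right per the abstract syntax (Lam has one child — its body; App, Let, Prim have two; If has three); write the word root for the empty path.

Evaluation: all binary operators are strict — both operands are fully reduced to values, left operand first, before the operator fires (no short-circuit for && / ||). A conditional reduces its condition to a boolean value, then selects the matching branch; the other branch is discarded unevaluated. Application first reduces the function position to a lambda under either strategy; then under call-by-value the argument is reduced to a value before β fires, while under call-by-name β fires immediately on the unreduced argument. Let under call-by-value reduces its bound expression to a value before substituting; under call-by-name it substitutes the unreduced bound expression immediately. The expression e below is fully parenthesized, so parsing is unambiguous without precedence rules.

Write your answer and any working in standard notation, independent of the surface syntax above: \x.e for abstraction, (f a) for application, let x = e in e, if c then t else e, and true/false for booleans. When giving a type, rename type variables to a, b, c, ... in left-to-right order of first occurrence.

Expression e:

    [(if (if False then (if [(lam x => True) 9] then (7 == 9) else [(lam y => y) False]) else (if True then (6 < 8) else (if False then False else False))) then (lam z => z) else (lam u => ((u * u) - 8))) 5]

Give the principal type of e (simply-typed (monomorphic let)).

Derivation:
  unify Bool ~ Bool
\x._ : a -> Bool
  unify a -> Bool ~ Int -> b
  unify a ~ Int
  unify Bool ~ b
_ _ : Bool
  unify Bool ~ Bool
  unify Int ~ Int
  unify Int ~ Int
y : c
\y._ : c -> c
  unify c -> c ~ Bool -> d
  unify c ~ Bool
  unify Bool ~ d
_ _ : Bool
  unify Bool ~ Bool
  unify Bool ~ Bool
  unify Int ~ Int
  unify Int ~ Int
  unify Bool ~ Bool
  unify Bool ~ Bool
  unify Bool ~ Bool
  unify Bool ~ Bool
  unify Bool ~ Bool
z : e
\z._ : e -> e
u : f
  unify f ~ Int
u : Int
  unify Int ~ Int
  unify Int ~ Int
  unify Int ~ Int
\u._ : Int -> Int
  unify e -> e ~ Int -> Int
  unify e ~ Int
  unify Int ~ Int
  unify Int -> Int ~ Int -> g
  unify Int ~ Int
  unify Int ~ g
_ _ : Int

Answer: Int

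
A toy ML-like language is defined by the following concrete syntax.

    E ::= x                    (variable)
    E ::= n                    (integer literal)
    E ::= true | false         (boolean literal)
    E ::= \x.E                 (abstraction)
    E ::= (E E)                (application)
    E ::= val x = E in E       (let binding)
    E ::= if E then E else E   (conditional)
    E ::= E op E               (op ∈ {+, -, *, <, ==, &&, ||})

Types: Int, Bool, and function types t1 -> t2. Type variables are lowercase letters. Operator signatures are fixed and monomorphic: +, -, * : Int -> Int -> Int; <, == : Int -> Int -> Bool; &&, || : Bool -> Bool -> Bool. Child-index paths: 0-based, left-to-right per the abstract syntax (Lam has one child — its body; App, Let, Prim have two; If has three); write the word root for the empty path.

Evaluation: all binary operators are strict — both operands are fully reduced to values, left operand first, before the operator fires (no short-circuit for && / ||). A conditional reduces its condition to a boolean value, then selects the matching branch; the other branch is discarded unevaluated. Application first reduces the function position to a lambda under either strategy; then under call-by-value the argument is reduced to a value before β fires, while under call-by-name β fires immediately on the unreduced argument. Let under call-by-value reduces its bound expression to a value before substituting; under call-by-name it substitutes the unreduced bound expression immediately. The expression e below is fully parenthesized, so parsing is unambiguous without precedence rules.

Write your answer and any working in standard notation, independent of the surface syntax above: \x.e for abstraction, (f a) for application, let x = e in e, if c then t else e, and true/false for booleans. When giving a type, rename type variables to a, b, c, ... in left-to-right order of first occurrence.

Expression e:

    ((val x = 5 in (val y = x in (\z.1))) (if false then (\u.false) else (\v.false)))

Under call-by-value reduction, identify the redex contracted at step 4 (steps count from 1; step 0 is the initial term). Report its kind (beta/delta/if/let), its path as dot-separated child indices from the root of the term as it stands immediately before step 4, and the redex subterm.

Derivation:
step 0: ((let x = 5 in (let y = x in (\z.1))) (if false then (\u.false) else (\v.false)))
step 1: [let@0] ((let y = 5 in (\z.1)) (if false then (\u.false) else (\v.false)))
step 2: [let@0] ((\z.1) (if false then (\u.false) else (\v.false)))
step 3: [if@1] ((\z.1) (\v.false))
step 4: [beta@root] 1

Answer: beta at root : ((\z.1) (\v.false))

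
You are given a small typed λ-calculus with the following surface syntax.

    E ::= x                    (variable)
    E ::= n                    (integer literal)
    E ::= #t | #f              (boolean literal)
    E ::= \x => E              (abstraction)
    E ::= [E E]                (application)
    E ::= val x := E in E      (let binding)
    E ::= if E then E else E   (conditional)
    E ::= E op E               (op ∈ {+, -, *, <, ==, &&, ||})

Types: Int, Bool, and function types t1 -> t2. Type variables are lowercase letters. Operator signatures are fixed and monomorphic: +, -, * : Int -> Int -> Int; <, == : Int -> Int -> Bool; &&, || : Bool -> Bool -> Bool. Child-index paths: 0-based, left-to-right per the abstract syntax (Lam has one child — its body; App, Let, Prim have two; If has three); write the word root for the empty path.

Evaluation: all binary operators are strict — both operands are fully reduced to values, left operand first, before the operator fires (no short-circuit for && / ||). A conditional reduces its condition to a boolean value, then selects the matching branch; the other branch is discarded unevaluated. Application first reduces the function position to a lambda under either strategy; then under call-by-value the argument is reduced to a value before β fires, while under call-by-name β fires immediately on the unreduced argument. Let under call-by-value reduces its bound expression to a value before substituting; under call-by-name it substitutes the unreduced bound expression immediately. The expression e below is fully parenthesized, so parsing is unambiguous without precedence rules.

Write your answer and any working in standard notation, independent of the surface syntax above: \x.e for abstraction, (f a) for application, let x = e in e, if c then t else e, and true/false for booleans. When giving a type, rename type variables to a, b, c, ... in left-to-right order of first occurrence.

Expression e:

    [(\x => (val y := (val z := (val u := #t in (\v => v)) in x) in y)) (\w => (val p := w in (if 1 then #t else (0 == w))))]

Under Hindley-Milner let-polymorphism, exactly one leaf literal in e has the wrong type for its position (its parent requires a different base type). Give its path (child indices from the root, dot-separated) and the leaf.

Answer: 1.0.1.0 : 1

Working:
let u : Bool
v : b
\v._ : b -> b
let z : forall. b -> b
x : a
let y : a
y : a
\x._ : a -> a
w : c
let p : c
  unify Int ~ Bool
  FAIL: mismatch Int ~ Bool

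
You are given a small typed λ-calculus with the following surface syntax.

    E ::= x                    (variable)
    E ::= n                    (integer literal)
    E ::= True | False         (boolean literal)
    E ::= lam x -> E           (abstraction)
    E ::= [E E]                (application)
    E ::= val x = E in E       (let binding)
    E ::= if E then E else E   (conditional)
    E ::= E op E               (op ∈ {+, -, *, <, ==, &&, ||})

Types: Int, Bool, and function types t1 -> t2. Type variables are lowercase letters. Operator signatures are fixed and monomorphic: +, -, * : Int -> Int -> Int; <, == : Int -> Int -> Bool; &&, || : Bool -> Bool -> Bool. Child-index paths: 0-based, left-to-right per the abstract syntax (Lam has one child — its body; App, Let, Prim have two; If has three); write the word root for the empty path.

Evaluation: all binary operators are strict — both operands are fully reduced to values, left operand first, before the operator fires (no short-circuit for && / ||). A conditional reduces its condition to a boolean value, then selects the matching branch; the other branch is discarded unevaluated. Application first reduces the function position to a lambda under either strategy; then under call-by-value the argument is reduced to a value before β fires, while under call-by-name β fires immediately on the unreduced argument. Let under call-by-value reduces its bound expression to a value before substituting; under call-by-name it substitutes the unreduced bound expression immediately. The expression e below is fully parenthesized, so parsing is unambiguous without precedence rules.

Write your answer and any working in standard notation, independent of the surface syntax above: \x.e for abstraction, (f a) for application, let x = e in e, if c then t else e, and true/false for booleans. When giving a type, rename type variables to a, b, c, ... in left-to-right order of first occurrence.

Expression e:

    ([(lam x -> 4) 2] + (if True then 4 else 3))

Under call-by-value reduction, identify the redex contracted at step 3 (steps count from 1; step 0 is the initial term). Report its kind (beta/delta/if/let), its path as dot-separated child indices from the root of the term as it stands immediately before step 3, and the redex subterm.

Answer: delta at root : (4 + 4)

Working:
step 0: (((\x.4) 2) + (if true then 4 else 3))
step 1: [beta@0] (4 + (if true then 4 else 3))
step 2: [if@1] (4 + 4)
step 3: [delta@root] 8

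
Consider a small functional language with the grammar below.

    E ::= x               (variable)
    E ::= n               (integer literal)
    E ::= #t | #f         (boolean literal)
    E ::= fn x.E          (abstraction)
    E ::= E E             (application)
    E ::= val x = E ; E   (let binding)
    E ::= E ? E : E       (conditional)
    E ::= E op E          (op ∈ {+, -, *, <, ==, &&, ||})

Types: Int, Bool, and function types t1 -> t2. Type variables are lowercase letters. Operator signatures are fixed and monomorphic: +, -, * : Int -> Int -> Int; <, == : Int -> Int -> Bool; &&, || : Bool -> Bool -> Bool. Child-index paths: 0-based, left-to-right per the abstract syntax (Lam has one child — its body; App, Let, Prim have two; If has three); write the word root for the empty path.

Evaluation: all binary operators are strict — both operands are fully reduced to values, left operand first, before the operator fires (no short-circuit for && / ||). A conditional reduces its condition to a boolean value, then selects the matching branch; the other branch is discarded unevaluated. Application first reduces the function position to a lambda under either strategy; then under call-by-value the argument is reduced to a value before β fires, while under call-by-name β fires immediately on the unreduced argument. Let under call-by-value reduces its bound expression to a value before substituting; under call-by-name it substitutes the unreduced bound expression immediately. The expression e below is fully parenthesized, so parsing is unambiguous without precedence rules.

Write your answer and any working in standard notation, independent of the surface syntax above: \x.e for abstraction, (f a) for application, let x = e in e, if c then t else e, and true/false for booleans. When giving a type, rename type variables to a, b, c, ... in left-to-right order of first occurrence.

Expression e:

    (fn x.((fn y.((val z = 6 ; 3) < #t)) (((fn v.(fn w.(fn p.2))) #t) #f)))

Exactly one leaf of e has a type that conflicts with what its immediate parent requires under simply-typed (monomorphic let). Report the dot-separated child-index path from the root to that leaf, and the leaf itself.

Derivation:
let z : Int
  unify Int ~ Int
  unify Bool ~ Int
  FAIL: mismatch Bool ~ Int

Answer: 0.0.0.1 : true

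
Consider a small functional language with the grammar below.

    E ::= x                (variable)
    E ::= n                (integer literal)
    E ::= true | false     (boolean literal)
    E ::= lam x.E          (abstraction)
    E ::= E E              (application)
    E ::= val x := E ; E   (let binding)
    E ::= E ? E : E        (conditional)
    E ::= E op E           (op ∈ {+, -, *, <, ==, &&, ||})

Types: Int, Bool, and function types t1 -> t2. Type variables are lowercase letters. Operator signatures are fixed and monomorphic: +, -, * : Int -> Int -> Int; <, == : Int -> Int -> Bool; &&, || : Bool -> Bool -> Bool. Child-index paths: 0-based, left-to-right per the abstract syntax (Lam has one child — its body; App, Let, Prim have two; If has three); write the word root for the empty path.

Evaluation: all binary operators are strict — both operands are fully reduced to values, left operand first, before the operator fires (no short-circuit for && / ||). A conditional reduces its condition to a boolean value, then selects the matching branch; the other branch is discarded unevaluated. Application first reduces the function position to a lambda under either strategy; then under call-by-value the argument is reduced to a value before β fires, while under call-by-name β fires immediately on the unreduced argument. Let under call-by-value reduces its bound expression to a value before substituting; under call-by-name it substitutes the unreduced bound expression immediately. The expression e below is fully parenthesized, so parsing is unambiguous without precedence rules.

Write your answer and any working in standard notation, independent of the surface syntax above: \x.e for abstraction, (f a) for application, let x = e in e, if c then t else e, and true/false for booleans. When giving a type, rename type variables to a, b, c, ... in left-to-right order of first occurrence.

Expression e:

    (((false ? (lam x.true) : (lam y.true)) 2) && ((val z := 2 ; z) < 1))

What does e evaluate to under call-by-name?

Derivation:
step 0: (((if false then (\x.true) else (\y.true)) 2) && ((let z = 2 in z) < 1))
step 1: [if@0.0] (((\y.true) 2) && ((let z = 2 in z) < 1))
step 2: [beta@0] (true && ((let z = 2 in z) < 1))
step 3: [let@1.0] (true && (2 < 1))
step 4: [delta@1] (true && false)
step 5: [delta@root] false

Answer: false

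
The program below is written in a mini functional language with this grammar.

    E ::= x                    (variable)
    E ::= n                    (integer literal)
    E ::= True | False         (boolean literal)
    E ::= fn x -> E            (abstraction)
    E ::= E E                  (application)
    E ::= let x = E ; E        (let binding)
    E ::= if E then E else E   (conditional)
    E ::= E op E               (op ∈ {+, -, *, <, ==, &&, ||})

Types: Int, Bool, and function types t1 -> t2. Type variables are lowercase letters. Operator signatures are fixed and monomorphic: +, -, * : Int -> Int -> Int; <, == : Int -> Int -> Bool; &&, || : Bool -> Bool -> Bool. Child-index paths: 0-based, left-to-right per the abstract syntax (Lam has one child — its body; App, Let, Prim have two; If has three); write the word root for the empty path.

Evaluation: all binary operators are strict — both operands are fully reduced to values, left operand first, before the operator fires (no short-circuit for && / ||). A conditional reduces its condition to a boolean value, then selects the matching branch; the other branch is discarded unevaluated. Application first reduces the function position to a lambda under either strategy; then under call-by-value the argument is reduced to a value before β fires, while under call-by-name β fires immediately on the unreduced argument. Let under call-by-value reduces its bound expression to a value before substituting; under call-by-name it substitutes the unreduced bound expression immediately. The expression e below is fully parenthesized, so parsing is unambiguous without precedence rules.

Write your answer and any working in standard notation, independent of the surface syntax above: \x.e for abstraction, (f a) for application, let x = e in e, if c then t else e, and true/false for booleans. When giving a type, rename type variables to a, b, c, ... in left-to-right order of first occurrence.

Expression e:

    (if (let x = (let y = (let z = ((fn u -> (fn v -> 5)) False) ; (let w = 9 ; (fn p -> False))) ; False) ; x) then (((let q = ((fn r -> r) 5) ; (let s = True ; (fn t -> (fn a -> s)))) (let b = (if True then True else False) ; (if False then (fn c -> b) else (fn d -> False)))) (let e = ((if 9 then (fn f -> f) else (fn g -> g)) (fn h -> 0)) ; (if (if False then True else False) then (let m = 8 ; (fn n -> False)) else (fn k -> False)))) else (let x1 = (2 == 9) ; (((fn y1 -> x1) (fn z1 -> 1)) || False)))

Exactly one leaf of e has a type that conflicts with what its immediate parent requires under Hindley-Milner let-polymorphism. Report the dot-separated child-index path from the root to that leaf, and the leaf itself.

Derivation:
\v._ : b -> Int
\u._ : a -> b -> Int
  unify a -> b -> Int ~ Bool -> c
  unify a ~ Bool
  unify b -> Int ~ c
_ _ : b -> Int
let z : forall. b -> Int
let w : Int
\p._ : d -> Bool
let y : forall. d -> Bool
let x : Bool
x : Bool
  unify Bool ~ Bool
r : e
\r._ : e -> e
  unify e -> e ~ Int -> f
  unify e ~ Int
  unify Int ~ f
_ _ : Int
let q : Int
let s : Bool
s : Bool
\a._ : h -> Bool
\t._ : g -> h -> Bool
  unify Bool ~ Bool
  unify Bool ~ Bool
let b : Bool
  unify Bool ~ Bool
b : Bool
\c._ : i -> Bool
\d._ : j -> Bool
  unify i -> Bool ~ j -> Bool
  unify i ~ j
  unify Bool ~ Bool
  unify g -> h -> Bool ~ (j -> Bool) -> k
  unify g ~ j -> Bool
  unify h -> Bool ~ k
_ _ : h -> Bool
  unify Int ~ Bool
  FAIL: mismatch Int ~ Bool

Answer: 1.1.0.0.0 : 9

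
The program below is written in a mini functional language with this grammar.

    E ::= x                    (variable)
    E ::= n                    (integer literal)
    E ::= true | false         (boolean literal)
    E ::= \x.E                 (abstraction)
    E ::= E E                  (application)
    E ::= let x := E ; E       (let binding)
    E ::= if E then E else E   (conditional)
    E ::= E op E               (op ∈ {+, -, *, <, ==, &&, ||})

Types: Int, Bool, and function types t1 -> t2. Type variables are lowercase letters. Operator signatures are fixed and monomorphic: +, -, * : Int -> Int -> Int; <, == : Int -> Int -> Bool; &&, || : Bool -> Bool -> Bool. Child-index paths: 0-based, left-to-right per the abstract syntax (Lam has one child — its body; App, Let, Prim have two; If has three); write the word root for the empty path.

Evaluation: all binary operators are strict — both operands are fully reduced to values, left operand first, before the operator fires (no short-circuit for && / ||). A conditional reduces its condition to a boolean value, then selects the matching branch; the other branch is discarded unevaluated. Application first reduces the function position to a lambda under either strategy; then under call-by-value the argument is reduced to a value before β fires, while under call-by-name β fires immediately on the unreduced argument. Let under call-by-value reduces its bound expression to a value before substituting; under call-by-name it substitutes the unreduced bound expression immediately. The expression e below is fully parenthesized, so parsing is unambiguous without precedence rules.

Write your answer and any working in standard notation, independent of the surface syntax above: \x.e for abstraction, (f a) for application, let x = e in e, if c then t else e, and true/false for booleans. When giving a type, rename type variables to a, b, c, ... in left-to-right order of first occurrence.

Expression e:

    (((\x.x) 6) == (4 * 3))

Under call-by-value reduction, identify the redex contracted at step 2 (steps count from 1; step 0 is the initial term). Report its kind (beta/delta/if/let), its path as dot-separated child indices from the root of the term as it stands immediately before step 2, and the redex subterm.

Trace:
step 0: (((\x.x) 6) == (4 * 3))
step 1: [beta@0] (6 == (4 * 3))
step 2: [delta@1] (6 == 12)

Answer: delta at 1 : (4 * 3)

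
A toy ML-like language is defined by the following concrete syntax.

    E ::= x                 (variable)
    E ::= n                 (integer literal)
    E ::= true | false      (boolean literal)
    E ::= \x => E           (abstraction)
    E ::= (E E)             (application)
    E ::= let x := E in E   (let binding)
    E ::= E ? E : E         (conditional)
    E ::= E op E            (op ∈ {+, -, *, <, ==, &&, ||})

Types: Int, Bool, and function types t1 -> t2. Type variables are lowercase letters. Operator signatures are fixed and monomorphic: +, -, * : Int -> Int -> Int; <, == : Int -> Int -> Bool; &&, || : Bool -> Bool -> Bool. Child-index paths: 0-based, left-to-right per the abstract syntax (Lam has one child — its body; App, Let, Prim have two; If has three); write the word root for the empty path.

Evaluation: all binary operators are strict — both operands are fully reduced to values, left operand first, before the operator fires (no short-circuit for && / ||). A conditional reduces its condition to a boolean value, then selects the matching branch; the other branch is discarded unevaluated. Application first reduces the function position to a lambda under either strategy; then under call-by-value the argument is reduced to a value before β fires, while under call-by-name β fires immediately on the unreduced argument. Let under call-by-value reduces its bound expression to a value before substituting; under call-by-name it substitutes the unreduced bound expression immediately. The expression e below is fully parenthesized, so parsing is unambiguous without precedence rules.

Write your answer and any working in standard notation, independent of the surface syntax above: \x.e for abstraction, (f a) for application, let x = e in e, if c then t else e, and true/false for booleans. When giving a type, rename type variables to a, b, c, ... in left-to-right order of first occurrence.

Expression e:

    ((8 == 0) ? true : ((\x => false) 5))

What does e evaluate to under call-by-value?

Trace:
step 0: (if (8 == 0) then true else ((\x.false) 5))
step 1: [delta@0] (if false then true else ((\x.false) 5))
step 2: [if@root] ((\x.false) 5)
step 3: [beta@root] false

Answer: false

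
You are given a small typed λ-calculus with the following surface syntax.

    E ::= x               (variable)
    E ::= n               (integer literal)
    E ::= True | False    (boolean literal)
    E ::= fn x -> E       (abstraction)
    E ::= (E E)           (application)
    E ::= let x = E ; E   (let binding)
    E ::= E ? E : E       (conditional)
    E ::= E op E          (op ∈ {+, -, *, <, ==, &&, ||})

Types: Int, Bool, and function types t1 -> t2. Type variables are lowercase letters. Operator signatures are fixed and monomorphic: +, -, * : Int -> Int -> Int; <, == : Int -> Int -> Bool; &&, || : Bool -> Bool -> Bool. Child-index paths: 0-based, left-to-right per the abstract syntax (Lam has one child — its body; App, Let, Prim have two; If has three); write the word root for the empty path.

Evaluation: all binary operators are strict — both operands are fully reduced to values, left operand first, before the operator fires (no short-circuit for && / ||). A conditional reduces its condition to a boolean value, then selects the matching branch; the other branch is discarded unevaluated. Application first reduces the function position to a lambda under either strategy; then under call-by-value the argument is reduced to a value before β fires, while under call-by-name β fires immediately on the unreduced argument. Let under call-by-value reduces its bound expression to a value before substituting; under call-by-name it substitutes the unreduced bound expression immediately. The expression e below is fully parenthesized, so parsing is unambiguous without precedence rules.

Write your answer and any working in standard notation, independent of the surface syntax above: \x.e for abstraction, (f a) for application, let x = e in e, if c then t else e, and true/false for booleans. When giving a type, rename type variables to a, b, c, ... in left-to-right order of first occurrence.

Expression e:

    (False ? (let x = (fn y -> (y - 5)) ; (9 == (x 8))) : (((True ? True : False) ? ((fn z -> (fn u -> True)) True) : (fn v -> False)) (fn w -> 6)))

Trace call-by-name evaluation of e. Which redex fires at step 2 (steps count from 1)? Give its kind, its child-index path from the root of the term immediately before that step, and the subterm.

Trace:
step 0: (if false then (let x = (\y.(y - 5)) in (9 == (x 8))) else ((if (if true then true else false) then ((\z.(\u.true)) true) else (\v.false)) (\w.6)))
step 1: [if@root] ((if (if true then true else false) then ((\z.(\u.true)) true) else (\v.false)) (\w.6))
step 2: [if@0.0] ((if true then ((\z.(\u.true)) true) else (\v.false)) (\w.6))

Answer: if at 0.0 : (if true then true else false)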